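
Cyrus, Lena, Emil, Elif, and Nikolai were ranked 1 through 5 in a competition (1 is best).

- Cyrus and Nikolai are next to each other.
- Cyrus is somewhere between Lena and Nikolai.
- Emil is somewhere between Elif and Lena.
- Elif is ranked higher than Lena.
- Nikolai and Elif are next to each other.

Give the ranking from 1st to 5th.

Elif, Nikolai, Cyrus, Emil, Lena

From clues 1–2: Cyrus is in {2,3,4}.
From clues 1–3: Emil is in {2,4}.
From clues 1–4: Lena is in {3,5}.
From clues 1–5: Elif → rank 1, Nikolai → rank 2, Cyrus → rank 3, Emil → rank 4, Lena → rank 5.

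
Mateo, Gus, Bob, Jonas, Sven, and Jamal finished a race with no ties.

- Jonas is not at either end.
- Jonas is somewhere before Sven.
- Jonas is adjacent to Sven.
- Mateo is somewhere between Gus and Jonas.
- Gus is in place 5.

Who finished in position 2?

With clues 1–2, Sven is ruled out for place 2.
With clues 1–5, Bob, Gus, Jamal, and Mateo are ruled out for place 2.
So place 2 is Jonas.

Jonas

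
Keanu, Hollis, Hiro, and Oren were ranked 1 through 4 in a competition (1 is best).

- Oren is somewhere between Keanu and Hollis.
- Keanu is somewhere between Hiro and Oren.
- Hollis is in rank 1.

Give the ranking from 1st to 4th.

Hollis, Oren, Keanu, Hiro

From clue 1: Oren is in {2,3}.
From clues 1–2: Keanu is in {2,3}.
From clues 1–3: Hollis → rank 1, Oren → rank 2, Keanu → rank 3, Hiro → rank 4.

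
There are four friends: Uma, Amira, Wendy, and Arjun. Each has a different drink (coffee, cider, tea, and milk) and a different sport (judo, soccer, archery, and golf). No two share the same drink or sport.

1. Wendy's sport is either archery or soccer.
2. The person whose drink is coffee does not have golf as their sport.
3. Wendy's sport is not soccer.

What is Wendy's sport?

Clue 1 rules out golf and judo for Wendy's sport.
With clues 1–3, soccer is impossible for Wendy's sport.
That leaves archery.

archery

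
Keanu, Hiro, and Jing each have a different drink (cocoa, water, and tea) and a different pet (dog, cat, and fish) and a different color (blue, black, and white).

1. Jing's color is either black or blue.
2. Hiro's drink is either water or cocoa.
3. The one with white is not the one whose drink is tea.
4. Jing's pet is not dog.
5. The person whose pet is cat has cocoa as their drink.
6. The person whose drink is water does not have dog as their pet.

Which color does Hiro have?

white

With clues 1–6, black and blue are impossible for Hiro's color.
That leaves white.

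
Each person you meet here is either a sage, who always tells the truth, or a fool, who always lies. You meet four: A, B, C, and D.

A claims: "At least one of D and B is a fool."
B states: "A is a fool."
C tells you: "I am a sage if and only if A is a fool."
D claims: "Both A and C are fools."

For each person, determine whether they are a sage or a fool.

Consider A. Suppose A is a sage.
Then whichever role C has, C's statement has the wrong truth value — contradiction.
So A is a fool.
With that fixed, B's statement is true, so B is a sage.
Consider C. Suppose C is a sage.
Then no assignment of the remaining roles makes every statement match its speaker's type — contradiction.
So C is a fool.
With that fixed, D's statement is true, so D is a sage.

A: fool, B: sage, C: fool, D: sage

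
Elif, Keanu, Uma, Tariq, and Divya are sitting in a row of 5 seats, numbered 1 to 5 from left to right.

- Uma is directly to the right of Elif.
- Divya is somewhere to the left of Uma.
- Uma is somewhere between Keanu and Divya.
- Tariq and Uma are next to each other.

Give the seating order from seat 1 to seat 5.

From clue 1: Elif is in {1,2,3,4}.
From clues 1–2: Elif is in {2,3,4}.
From clues 1–3: Elif is in {2,3}.
From clues 1–4: Divya → seat 1, Elif → seat 2, Uma → seat 3, Tariq → seat 4, Keanu → seat 5.

Divya, Elif, Uma, Tariq, Keanu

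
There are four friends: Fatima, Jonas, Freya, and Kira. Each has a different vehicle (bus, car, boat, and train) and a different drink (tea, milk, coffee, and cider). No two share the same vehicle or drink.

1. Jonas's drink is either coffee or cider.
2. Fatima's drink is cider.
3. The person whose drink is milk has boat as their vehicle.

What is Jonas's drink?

coffee

Clue 1 rules out milk and tea for Jonas's drink.
With clues 1–2, cider is impossible for Jonas's drink.
That leaves coffee.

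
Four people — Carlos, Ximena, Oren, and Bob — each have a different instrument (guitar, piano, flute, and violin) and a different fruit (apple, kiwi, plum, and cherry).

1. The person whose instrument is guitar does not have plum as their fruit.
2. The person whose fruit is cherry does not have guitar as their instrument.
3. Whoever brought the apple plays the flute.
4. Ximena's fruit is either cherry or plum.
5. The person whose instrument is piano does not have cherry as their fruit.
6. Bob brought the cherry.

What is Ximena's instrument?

With clues 1–4, flute and guitar are impossible for Ximena's instrument.
With clues 1–6, violin is impossible for Ximena's instrument.
That leaves piano.

piano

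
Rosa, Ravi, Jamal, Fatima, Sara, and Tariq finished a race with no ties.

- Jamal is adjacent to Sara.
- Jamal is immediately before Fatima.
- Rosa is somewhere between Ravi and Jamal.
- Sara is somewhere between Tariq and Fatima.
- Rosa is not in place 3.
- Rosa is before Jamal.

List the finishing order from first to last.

From clues 1–2: Jamal is in {2,3,4,5}.
From clues 1–3: Rosa is in {2,3,4,5}.
From clues 1–4: Jamal is in {3,5}.
From clues 1–5: Rosa is in {2,5}.
From clues 1–6: Ravi → place 1, Rosa → place 2, Tariq → place 3, Sara → place 4, Jamal → place 5, Fatima → place 6.

Ravi, Rosa, Tariq, Sara, Jamal, Fatima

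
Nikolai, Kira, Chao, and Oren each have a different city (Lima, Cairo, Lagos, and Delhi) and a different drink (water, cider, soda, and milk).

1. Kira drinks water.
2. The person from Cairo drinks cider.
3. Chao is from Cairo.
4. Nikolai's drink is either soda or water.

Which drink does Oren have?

Clue 1 rules out water for Oren's drink.
With clues 1–3, cider is impossible for Oren's drink.
With clues 1–4, soda is impossible for Oren's drink.
That leaves milk.

milk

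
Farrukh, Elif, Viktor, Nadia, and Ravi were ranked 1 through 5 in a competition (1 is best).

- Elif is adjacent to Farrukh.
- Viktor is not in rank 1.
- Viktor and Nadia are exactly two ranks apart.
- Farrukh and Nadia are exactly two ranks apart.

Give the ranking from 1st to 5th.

Farrukh, Elif, Nadia, Ravi, Viktor

From clues 1–2: Viktor is in {2,3,4,5}.
From clues 1–3: Viktor is in {3,5}.
From clues 1–4: Farrukh → rank 1, Elif → rank 2, Nadia → rank 3, Ravi → rank 4, Viktor → rank 5.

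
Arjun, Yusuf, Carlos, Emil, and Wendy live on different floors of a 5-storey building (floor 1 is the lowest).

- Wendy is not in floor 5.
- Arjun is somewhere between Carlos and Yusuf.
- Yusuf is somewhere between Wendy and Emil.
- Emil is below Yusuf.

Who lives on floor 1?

Emil

With clues 1–2, Arjun is ruled out for floor 1.
With clues 1–3, Yusuf is ruled out for floor 1.
With clues 1–4, Carlos and Wendy are ruled out for floor 1.
So floor 1 is Emil.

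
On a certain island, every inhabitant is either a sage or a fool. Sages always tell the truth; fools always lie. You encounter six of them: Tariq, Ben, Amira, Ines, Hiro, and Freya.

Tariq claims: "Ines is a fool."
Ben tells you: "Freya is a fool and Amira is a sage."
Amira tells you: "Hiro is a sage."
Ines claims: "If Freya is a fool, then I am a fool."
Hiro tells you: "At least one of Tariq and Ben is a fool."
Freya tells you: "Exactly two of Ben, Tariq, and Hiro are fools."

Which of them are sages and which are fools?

Tariq: fool, Ben: fool, Amira: sage, Ines: sage, Hiro: sage, Freya: sage

Consider Tariq. Suppose Tariq is a sage.
Then no assignment of the remaining roles makes every statement match its speaker's type — contradiction.
So Tariq is a fool.
With that fixed, Hiro's statement is true, so Hiro is a sage.
With that fixed, Amira's statement is true, so Amira is a sage.
Consider Ben. Suppose Ben is a sage.
Then no assignment of the remaining roles makes every statement match its speaker's type — contradiction.
So Ben is a fool.
With that fixed, Freya's statement is true, so Freya is a sage.
With that fixed, Ines's statement is true, so Ines is a sage.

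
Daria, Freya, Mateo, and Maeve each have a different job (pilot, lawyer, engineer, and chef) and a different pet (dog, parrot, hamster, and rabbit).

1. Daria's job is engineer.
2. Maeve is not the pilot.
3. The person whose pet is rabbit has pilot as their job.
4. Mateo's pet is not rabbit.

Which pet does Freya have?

With clues 1–4, dog, hamster, and parrot are impossible for Freya's pet.
That leaves rabbit.

rabbit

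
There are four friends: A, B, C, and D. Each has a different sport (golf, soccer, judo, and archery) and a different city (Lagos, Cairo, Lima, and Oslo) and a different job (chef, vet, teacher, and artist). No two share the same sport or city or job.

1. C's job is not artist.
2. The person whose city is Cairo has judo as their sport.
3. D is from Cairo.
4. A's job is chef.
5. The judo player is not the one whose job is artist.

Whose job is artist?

B

Clue 1 rules out C for the one with job artist.
With clues 1–4, A is impossible for the one with job artist.
With clues 1–5, D is impossible for the one with job artist.
That leaves B.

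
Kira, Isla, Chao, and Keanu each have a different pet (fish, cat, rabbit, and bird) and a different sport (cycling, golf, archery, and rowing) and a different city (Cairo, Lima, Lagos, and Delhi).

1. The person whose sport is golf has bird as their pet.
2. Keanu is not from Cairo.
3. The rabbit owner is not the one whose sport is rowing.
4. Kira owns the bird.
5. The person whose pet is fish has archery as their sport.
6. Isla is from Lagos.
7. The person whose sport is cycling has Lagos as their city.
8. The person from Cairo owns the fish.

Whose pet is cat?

Keanu

With clues 1–4, Kira is impossible for the one with pet cat.
With clues 1–7, Isla is impossible for the one with pet cat.
With clues 1–8, Chao is impossible for the one with pet cat.
That leaves Keanu.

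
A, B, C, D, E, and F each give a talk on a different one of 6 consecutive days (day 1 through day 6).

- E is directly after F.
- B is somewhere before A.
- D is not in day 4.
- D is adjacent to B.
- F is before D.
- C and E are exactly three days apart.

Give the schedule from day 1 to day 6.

From clue 1: E is in {2,3,4,5,6}.
From clues 1–2: A is in {2,3,4,5,6}.
From clues 1–4: A is in {3,4,5,6}.
From clues 1–5: B → day 4.
From clues 1–6: F → day 1, E → day 2, D → day 3, C → day 5, A → day 6.

F, E, D, B, C, A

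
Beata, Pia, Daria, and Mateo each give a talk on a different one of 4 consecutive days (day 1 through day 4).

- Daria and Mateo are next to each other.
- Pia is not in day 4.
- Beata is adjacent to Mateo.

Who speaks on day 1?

With clues 1–3, Beata, Daria, and Mateo are ruled out for day 1.
So day 1 is Pia.

Pia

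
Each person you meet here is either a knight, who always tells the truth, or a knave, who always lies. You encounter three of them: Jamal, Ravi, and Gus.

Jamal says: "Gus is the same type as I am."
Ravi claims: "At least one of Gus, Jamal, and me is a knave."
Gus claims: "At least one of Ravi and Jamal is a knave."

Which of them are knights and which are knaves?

Consider Jamal. Suppose Jamal is a knight.
Then no assignment of the remaining roles makes every statement match its speaker's type — contradiction.
So Jamal is a knave.
With that fixed, Ravi's statement is true, so Ravi is a knight.
With that fixed, Gus's statement is true, so Gus is a knight.

Jamal: knave, Ravi: knight, Gus: knight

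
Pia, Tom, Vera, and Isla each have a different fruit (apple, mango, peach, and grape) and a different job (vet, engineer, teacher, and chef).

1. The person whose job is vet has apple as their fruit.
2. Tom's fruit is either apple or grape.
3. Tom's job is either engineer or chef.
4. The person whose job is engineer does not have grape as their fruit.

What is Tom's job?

With clues 1–3, teacher and vet are impossible for Tom's job.
With clues 1–4, engineer is impossible for Tom's job.
That leaves chef.

chef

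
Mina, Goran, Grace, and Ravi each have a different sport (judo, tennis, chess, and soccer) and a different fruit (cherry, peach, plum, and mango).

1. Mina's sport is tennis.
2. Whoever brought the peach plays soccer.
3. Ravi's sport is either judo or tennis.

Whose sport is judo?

Clue 1 rules out Mina for the one with sport judo.
With clues 1–3, Goran and Grace are impossible for the one with sport judo.
That leaves Ravi.

Ravi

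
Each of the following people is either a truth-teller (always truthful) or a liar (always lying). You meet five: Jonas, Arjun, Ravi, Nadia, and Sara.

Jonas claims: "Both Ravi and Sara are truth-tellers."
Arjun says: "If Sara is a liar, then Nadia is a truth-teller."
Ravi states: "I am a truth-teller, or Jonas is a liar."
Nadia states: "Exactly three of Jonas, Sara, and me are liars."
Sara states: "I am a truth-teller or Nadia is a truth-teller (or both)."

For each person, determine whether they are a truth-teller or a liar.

Consider Jonas. Suppose Jonas is a liar.
Then no assignment of the remaining roles makes every statement match its speaker's type — contradiction.
So Jonas is a truth-teller.
With that fixed, Nadia's statement is false, so Nadia is a liar.
Consider Arjun. Suppose Arjun is a liar.
Then no assignment of the remaining roles makes every statement match its speaker's type — contradiction.
So Arjun is a truth-teller.
Consider Ravi. Suppose Ravi is a liar.
Then Jonas's statement comes out false, contradicting Jonas being a truth-teller.
So Ravi is a truth-teller.
Consider Sara. Suppose Sara is a liar.
Then Jonas's statement comes out false, contradicting Jonas being a truth-teller.
So Sara is a truth-teller.

Jonas: truth-teller, Arjun: truth-teller, Ravi: truth-teller, Nadia: liar, Sara: truth-teller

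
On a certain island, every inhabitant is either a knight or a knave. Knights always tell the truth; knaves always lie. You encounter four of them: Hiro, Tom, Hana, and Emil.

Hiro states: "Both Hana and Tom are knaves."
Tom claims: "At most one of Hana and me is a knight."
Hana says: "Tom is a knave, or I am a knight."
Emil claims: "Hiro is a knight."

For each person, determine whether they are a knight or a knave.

Consider Hiro. Suppose Hiro is a knight.
Then no assignment of the remaining roles makes every statement match its speaker's type — contradiction.
So Hiro is a knave.
With that fixed, Emil's statement is false, so Emil is a knave.
Consider Tom. Suppose Tom is a knave.
Then Tom's own statement would have to be false, but it can't be — contradiction.
So Tom is a knight.
Consider Hana. Suppose Hana is a knight.
Then Tom's statement comes out false, contradicting Tom being a knight.
So Hana is a knave.

Hiro: knave, Tom: knight, Hana: knave, Emil: knave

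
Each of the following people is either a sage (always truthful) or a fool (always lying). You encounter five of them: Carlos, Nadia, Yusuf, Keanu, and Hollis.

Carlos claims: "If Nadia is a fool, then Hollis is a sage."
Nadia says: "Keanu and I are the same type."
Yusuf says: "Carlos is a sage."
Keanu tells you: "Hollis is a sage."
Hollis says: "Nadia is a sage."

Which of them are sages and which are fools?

Carlos: sage, Nadia: sage, Yusuf: sage, Keanu: sage, Hollis: sage

Consider Carlos. Suppose Carlos is a fool.
Then no assignment of the remaining roles makes every statement match its speaker's type — contradiction.
So Carlos is a sage.
With that fixed, Yusuf's statement is true, so Yusuf is a sage.
Consider Nadia. Suppose Nadia is a fool.
Then no assignment of the remaining roles makes every statement match its speaker's type — contradiction.
So Nadia is a sage.
With that fixed, Hollis's statement is true, so Hollis is a sage.
With that fixed, Keanu's statement is true, so Keanu is a sage.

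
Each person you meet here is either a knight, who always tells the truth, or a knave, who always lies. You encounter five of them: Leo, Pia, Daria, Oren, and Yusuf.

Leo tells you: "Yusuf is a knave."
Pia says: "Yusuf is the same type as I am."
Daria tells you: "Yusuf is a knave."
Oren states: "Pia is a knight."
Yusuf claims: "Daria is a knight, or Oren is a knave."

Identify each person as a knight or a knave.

Leo: knave, Pia: knave, Daria: knave, Oren: knave, Yusuf: knight

Consider Leo. Suppose Leo is a knight.
Then no assignment of the remaining roles makes every statement match its speaker's type — contradiction.
So Leo is a knave.
Consider Pia. Suppose Pia is a knight.
Then no assignment of the remaining roles makes every statement match its speaker's type — contradiction.
So Pia is a knave.
With that fixed, Oren's statement is false, so Oren is a knave.
With that fixed, Yusuf's statement is true, so Yusuf is a knight.
With that fixed, Daria's statement is false, so Daria is a knave.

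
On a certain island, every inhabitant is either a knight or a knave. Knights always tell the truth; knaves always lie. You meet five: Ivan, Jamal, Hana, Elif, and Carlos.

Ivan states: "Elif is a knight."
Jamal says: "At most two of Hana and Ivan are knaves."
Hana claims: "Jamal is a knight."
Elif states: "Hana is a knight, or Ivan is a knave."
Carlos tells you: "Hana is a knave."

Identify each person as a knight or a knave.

Regardless of anyone's role, Jamal's statement is true, so Jamal is a knight.
With that fixed, Hana's statement is true, so Hana is a knight.
With that fixed, Elif's statement is true, so Elif is a knight.
With that fixed, Carlos's statement is false, so Carlos is a knave.
With that fixed, Ivan's statement is true, so Ivan is a knight.

Ivan: knight, Jamal: knight, Hana: knight, Elif: knight, Carlos: knave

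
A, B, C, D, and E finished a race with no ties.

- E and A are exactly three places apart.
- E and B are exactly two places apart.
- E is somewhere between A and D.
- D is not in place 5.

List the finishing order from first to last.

From clue 1: A is in {1,2,4,5}.
From clues 1–2: B is in {2,3,4}.
From clues 1–3: C → place 3.
From clues 1–4: D → place 1, E → place 2, B → place 4, A → place 5.

D, E, C, B, A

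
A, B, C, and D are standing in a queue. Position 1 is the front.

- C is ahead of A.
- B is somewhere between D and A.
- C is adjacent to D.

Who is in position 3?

B

With clues 1–2, A and D are ruled out for position 3.
With clues 1–3, C is ruled out for position 3.
So position 3 is B.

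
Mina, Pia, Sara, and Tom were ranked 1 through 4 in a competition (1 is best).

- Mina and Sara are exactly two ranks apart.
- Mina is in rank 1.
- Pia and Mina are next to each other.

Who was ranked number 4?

Tom

With clues 1–2, Mina and Sara are ruled out for rank 4.
With clues 1–3, Pia is ruled out for rank 4.
So rank 4 is Tom.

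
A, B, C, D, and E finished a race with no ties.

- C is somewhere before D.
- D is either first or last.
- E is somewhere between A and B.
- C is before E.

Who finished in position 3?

With clues 1–2, D is ruled out for place 3.
With clues 1–4, A, B, and C are ruled out for place 3.
So place 3 is E.

E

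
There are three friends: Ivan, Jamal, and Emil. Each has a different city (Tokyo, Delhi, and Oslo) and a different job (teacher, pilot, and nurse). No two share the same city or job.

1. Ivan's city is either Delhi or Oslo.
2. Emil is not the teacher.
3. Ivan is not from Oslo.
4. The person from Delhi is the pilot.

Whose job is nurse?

With clues 1–4, Ivan and Jamal are impossible for the one with job nurse.
That leaves Emil.

Emil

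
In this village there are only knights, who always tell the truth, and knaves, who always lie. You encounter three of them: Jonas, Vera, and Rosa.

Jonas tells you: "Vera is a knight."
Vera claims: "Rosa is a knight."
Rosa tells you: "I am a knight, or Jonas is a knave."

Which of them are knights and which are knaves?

Jonas: knight, Vera: knight, Rosa: knight

Consider Jonas. Suppose Jonas is a knave.
Then no assignment of the remaining roles makes every statement match its speaker's type — contradiction.
So Jonas is a knight.
Consider Vera. Suppose Vera is a knave.
Then Jonas's statement comes out false, contradicting Jonas being a knight.
So Vera is a knight.
Consider Rosa. Suppose Rosa is a knave.
Then Vera's statement comes out false, contradicting Vera being a knight.
So Rosa is a knight.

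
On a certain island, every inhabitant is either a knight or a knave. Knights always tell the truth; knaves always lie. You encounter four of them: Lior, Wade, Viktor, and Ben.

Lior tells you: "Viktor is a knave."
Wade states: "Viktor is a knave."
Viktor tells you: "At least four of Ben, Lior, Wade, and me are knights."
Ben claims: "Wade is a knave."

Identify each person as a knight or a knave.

Lior: knight, Wade: knight, Viktor: knave, Ben: knave

Consider Lior. Suppose Lior is a knave.
Then no assignment of the remaining roles makes every statement match its speaker's type — contradiction.
So Lior is a knight.
Consider Wade. Suppose Wade is a knave.
Then no assignment of the remaining roles makes every statement match its speaker's type — contradiction.
So Wade is a knight.
With that fixed, Ben's statement is false, so Ben is a knave.
With that fixed, Viktor's statement is false, so Viktor is a knave.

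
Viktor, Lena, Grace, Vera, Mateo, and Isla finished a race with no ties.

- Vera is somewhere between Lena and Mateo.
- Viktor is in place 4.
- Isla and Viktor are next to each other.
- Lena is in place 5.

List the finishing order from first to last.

Mateo, Vera, Isla, Viktor, Lena, Grace

From clue 1: Vera is in {2,3,4,5}.
From clues 1–2: Viktor → place 4.
From clues 1–3: Isla is in {3,5}.
From clues 1–4: Mateo → place 1, Vera → place 2, Isla → place 3, Lena → place 5, Grace → place 6.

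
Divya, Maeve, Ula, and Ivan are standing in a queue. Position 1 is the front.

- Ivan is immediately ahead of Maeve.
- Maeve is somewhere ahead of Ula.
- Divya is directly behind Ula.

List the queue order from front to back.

Ivan, Maeve, Ula, Divya

From clue 1: Maeve is in {2,3,4}.
From clues 1–2: Maeve is in {2,3}.
From clues 1–3: Ivan → position 1, Maeve → position 2, Ula → position 3, Divya → position 4.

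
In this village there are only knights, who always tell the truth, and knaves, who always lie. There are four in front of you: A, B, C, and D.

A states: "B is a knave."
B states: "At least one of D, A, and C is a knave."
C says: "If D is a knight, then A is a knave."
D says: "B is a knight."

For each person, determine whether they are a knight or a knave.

Consider A. Suppose A is a knight.
Then no assignment of the remaining roles makes every statement match its speaker's type — contradiction.
So A is a knave.
With that fixed, B's statement is true, so B is a knight.
With that fixed, C's statement is true, so C is a knight.
With that fixed, D's statement is true, so D is a knight.

A: knave, B: knight, C: knight, D: knight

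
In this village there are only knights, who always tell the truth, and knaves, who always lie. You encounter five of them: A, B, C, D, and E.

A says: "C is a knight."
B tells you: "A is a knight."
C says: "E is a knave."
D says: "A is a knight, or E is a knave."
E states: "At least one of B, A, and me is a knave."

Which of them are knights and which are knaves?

Consider A. Suppose A is a knight.
Then no assignment of the remaining roles makes every statement match its speaker's type — contradiction.
So A is a knave.
With that fixed, B's statement is false, so B is a knave.
With that fixed, E's statement is true, so E is a knight.
With that fixed, C's statement is false, so C is a knave.
With that fixed, D's statement is false, so D is a knave.

A: knave, B: knave, C: knave, D: knave, E: knight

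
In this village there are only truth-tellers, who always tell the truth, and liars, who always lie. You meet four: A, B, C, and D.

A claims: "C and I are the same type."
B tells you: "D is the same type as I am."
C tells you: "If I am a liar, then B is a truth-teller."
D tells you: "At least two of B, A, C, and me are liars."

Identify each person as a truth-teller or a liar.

A: liar, B: liar, C: truth-teller, D: truth-teller

Consider A. Suppose A is a truth-teller.
Then no assignment of the remaining roles makes every statement match its speaker's type — contradiction.
So A is a liar.
Consider B. Suppose B is a truth-teller.
Then no assignment of the remaining roles makes every statement match its speaker's type — contradiction.
So B is a liar.
With that fixed, D's statement is true, so D is a truth-teller.
Consider C. Suppose C is a liar.
Then A's statement comes out true, contradicting A being a liar.
So C is a truth-teller.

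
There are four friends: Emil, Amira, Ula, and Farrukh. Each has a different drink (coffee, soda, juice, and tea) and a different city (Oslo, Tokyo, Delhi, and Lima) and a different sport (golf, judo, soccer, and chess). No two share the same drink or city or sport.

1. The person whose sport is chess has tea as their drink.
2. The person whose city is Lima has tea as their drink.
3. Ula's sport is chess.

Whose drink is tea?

Ula

With clues 1–3, Amira, Emil, and Farrukh are impossible for the one with drink tea.
That leaves Ula.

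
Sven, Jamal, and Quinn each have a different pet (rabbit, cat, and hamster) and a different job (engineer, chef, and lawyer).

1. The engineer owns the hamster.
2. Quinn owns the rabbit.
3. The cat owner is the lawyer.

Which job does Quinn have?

chef

With clues 1–2, engineer is impossible for Quinn's job.
With clues 1–3, lawyer is impossible for Quinn's job.
That leaves chef.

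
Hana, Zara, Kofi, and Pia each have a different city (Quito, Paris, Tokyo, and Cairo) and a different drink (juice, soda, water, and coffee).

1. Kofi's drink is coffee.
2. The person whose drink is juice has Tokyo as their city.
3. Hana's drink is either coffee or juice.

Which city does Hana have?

Tokyo

With clues 1–3, Cairo, Paris, and Quito are impossible for Hana's city.
That leaves Tokyo.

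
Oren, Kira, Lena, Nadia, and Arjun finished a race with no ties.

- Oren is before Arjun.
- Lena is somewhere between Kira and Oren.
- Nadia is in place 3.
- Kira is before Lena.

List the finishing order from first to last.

From clue 1: Oren is in {1,2,3,4}.
From clues 1–2: Lena is in {2,3,4}.
From clues 1–3: Nadia → place 3.
From clues 1–4: Kira → place 1, Lena → place 2, Oren → place 4, Arjun → place 5.

Kira, Lena, Nadia, Oren, Arjun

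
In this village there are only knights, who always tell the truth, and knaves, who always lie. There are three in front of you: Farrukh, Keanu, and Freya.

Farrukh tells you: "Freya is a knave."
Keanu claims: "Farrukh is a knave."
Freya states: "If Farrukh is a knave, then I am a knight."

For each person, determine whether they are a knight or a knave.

Farrukh: knave, Keanu: knight, Freya: knight

Consider Farrukh. Suppose Farrukh is a knight.
Then no assignment of the remaining roles makes every statement match its speaker's type — contradiction.
So Farrukh is a knave.
With that fixed, Keanu's statement is true, so Keanu is a knight.
Consider Freya. Suppose Freya is a knave.
Then Farrukh's statement comes out true, contradicting Farrukh being a knave.
So Freya is a knight.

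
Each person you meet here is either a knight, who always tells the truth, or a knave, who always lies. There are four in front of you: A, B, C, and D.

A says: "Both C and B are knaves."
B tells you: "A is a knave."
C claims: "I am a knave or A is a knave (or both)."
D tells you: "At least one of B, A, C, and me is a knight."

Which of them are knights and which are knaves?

A: knave, B: knight, C: knight, D: knight

Consider A. Suppose A is a knight.
Then whichever role C has, C's statement has the wrong truth value — contradiction.
So A is a knave.
With that fixed, B's statement is true, so B is a knight.
With that fixed, C's statement is true, so C is a knight.
With that fixed, D's statement is true, so D is a knight.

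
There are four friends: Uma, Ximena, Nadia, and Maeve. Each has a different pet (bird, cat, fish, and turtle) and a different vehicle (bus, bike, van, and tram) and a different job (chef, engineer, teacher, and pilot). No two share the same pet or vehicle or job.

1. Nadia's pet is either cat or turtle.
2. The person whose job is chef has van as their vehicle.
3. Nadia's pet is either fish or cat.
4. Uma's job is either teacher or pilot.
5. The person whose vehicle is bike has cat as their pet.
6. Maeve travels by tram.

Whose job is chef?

Ximena

With clues 1–4, Uma is impossible for the one with job chef.
With clues 1–5, Nadia is impossible for the one with job chef.
With clues 1–6, Maeve is impossible for the one with job chef.
That leaves Ximena.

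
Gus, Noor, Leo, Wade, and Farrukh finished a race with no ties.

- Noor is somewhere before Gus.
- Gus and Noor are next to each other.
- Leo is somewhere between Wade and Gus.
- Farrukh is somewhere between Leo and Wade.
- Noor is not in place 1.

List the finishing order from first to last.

Wade, Farrukh, Leo, Noor, Gus

From clue 1: Gus is in {2,3,4,5}.
From clues 1–3: Leo is in {2,3,4}.
From clues 1–4: Leo → place 3.
From clues 1–5: Wade → place 1, Farrukh → place 2, Noor → place 4, Gus → place 5.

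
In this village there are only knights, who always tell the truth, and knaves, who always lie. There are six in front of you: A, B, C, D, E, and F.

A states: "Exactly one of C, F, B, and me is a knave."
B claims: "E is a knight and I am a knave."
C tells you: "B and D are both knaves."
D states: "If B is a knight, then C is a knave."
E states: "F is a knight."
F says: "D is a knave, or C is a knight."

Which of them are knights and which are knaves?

A: knave, B: knave, C: knave, D: knight, E: knave, F: knave

Consider A. Suppose A is a knight.
Then no assignment of the remaining roles makes every statement match its speaker's type — contradiction.
So A is a knave.
Consider B. Suppose B is a knight.
Then B's own statement would have to be true, but it can't be — contradiction.
So B is a knave.
With that fixed, D's statement is true, so D is a knight.
With that fixed, C's statement is false, so C is a knave.
With that fixed, F's statement is false, so F is a knave.
With that fixed, E's statement is false, so E is a knave.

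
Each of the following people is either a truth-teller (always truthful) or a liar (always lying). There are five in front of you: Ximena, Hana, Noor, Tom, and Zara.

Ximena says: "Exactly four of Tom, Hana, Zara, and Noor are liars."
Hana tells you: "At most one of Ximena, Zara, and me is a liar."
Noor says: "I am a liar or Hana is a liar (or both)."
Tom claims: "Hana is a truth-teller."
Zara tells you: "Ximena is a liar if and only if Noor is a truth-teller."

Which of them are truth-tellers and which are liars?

Consider Ximena. Suppose Ximena is a truth-teller.
Then no assignment of the remaining roles makes every statement match its speaker's type — contradiction.
So Ximena is a liar.
Consider Hana. Suppose Hana is a truth-teller.
Then whichever role Noor has, Noor's statement has the wrong truth value — contradiction.
So Hana is a liar.
With that fixed, Noor's statement is true, so Noor is a truth-teller.
With that fixed, Tom's statement is false, so Tom is a liar.
With that fixed, Zara's statement is true, so Zara is a truth-teller.

Ximena: liar, Hana: liar, Noor: truth-teller, Tom: liar, Zara: truth-teller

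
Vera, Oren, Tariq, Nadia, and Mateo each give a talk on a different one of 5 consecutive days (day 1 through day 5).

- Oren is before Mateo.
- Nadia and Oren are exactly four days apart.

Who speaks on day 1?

With clue 1, Mateo is ruled out for day 1.
With clues 1–2, Nadia, Tariq, and Vera are ruled out for day 1.
So day 1 is Oren.

Oren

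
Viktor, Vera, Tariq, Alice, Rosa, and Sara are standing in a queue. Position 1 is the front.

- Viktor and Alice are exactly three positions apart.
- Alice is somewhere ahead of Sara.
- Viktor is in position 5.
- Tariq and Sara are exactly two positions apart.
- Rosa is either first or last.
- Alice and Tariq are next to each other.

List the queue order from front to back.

Tariq, Alice, Sara, Vera, Viktor, Rosa

From clues 1–2: Viktor is in {1,2,4,5,6}.
From clues 1–3: Alice → position 2, Viktor → position 5.
From clues 1–4: Tariq is in {1,4,6}.
From clues 1–5: Vera is in {3,4}.
From clues 1–6: Tariq → position 1, Sara → position 3, Vera → position 4, Rosa → position 6.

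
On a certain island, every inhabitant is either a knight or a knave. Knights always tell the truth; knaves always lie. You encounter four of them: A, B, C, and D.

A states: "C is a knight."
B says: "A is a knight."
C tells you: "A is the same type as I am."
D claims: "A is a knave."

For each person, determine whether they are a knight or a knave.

A: knight, B: knight, C: knight, D: knave

Consider A. Suppose A is a knave.
Then whichever role C has, C's statement has the wrong truth value — contradiction.
So A is a knight.
With that fixed, B's statement is true, so B is a knight.
With that fixed, D's statement is false, so D is a knave.
Consider C. Suppose C is a knave.
Then A's statement comes out false, contradicting A being a knight.
So C is a knight.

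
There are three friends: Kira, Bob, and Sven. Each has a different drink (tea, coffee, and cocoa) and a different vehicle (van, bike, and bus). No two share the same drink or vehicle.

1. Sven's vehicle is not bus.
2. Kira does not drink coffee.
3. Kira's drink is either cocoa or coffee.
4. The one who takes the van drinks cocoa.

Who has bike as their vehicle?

Sven

With clues 1–4, Bob and Kira are impossible for the one with vehicle bike.
That leaves Sven.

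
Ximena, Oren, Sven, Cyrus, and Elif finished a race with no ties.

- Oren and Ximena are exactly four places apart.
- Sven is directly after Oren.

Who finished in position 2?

With clue 1, Oren and Ximena are ruled out for place 2.
With clues 1–2, Cyrus and Elif are ruled out for place 2.
So place 2 is Sven.

Sven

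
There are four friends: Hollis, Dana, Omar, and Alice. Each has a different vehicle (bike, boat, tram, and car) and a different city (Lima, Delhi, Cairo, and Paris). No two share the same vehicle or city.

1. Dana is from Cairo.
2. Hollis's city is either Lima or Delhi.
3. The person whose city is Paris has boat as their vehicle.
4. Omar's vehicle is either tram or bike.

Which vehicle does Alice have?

boat

With clues 1–4, bike, car, and tram are impossible for Alice's vehicle.
That leaves boat.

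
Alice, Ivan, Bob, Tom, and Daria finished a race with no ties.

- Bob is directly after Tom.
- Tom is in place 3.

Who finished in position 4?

Bob

With clues 1–2, Alice, Daria, Ivan, and Tom are ruled out for place 4.
So place 4 is Bob.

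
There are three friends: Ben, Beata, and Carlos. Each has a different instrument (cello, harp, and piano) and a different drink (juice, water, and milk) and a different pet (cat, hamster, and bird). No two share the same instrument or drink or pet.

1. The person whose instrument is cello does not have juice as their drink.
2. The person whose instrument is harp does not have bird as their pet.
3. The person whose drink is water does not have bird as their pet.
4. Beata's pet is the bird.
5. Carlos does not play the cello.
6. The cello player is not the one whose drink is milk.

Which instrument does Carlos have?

With clues 1–5, cello is impossible for Carlos's instrument.
With clues 1–6, piano is impossible for Carlos's instrument.
That leaves harp.

harp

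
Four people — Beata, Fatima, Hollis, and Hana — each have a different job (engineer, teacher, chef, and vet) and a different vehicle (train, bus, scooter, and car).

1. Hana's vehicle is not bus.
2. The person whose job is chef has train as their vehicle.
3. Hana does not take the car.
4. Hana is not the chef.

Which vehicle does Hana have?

Clue 1 rules out bus for Hana's vehicle.
With clues 1–3, car is impossible for Hana's vehicle.
With clues 1–4, train is impossible for Hana's vehicle.
That leaves scooter.

scooter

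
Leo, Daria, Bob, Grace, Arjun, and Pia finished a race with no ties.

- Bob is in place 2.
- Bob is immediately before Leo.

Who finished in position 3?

With clue 1, Bob is ruled out for place 3.
With clues 1–2, Arjun, Daria, Grace, and Pia are ruled out for place 3.
So place 3 is Leo.

Leo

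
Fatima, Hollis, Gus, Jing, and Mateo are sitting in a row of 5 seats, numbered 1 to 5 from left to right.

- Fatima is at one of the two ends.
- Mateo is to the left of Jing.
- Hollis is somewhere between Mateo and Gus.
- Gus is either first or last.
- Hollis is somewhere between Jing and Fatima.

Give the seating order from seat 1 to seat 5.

Fatima, Mateo, Hollis, Jing, Gus

From clue 1: Fatima is in {1,5}.
From clues 1–5: Fatima → seat 1, Mateo → seat 2, Hollis → seat 3, Jing → seat 4, Gus → seat 5.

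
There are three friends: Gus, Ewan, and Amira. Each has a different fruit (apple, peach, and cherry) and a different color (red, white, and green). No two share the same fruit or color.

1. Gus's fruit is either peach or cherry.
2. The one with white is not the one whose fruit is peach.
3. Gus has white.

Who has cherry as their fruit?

Gus

With clues 1–3, Amira and Ewan are impossible for the one with fruit cherry.
That leaves Gus.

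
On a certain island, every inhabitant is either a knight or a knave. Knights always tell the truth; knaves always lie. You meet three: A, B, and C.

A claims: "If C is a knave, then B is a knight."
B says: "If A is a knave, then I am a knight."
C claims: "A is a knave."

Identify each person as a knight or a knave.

A: knight, B: knight, C: knave

Consider A. Suppose A is a knave.
Then no assignment of the remaining roles makes every statement match its speaker's type — contradiction.
So A is a knight.
With that fixed, B's statement is true, so B is a knight.
With that fixed, C's statement is false, so C is a knave.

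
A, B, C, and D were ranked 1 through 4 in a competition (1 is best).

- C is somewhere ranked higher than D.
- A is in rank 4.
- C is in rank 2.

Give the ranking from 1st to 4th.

From clue 1: C is in {1,2,3}.
From clues 1–2: A → rank 4.
From clues 1–3: B → rank 1, C → rank 2, D → rank 3.

B, C, D, A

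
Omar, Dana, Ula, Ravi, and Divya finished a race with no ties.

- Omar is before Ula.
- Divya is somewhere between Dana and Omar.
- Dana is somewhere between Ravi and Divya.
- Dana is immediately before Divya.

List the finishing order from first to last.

Ravi, Dana, Divya, Omar, Ula

From clue 1: Omar is in {1,2,3,4}.
From clues 1–2: Divya is in {2,3,4}.
From clues 1–3: Omar is in {1,4}.
From clues 1–4: Ravi → place 1, Dana → place 2, Divya → place 3, Omar → place 4, Ula → place 5.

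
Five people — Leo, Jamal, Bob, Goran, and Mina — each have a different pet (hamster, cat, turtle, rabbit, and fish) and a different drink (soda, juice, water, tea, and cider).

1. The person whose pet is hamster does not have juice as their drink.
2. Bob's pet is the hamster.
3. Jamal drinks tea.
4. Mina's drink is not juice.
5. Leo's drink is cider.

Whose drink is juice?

Goran

With clues 1–2, Bob is impossible for the one with drink juice.
With clues 1–3, Jamal is impossible for the one with drink juice.
With clues 1–4, Mina is impossible for the one with drink juice.
With clues 1–5, Leo is impossible for the one with drink juice.
That leaves Goran.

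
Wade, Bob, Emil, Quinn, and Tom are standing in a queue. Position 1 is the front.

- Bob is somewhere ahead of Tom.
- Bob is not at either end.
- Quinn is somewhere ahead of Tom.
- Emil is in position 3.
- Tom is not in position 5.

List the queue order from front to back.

Quinn, Bob, Emil, Tom, Wade

From clue 1: Bob is in {1,2,3,4}.
From clues 1–2: Bob is in {2,3,4}.
From clues 1–4: Emil → position 3.
From clues 1–5: Quinn → position 1, Bob → position 2, Tom → position 4, Wade → position 5.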